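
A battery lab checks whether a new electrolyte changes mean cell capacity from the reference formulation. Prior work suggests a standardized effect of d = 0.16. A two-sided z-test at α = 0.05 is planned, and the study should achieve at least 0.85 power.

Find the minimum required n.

For power 0.85 need Φ(δ − z_{0.025}) = 0.85, so δ = z_{0.025} + z_{0.15} = 1.960 + 1.036 = 2.996.
(The Φ(−δ − z_{α/2}) term is vanishingly small for δ > 0 and is dropped in the standard sample-size formula.)
δ = d·√n ⇒ n = (δ/d)² = (2.996 / 0.16)² = 350.72.
Round up to the next whole unit.

n = 351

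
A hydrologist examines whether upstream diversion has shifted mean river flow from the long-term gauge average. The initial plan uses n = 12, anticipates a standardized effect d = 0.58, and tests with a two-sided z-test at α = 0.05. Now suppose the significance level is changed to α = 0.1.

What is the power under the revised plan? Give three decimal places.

Power ≈ 0.642

δ = d·√n = 0.58 × √12 = 2.0092 (unchanged). New critical value: z_{0.05} = 1.645.
Revised power = Φ(δ − 1.645) + Φ(−δ − 1.645) = Φ(0.364) + Φ(-3.654) = 0.6422 + 0.0001 = 0.6423.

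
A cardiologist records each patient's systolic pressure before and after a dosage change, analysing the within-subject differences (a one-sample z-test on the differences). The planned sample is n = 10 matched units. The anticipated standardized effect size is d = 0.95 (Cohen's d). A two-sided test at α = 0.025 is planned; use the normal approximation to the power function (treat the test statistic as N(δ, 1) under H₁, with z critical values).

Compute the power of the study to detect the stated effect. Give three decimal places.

Noncentrality parameter: δ = d·√n = 0.95 × √10 = 3.0042
Critical value for a two-sided test at α = 0.025: z_{α/2} = 2.241.
Power = Φ(δ − 2.241) + Φ(−δ − 2.241) = Φ(0.763) + Φ(-5.246) = 0.7772 + 0.0000 = 0.7772.

Power ≈ 0.777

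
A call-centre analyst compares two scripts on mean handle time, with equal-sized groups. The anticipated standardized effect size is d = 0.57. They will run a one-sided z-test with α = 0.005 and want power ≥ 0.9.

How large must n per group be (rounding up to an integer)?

n = 92 per group

Set Φ(δ − 2.576) = 0.9; then δ − 2.576 = Φ⁻¹(0.9) = 1.282, giving δ = 3.857.
δ = d·√(n/2) ⇒ n = 2(δ/d)² = 2 × (3.857 / 0.57)² = 91.59.
Rounding up, n = 92 per group.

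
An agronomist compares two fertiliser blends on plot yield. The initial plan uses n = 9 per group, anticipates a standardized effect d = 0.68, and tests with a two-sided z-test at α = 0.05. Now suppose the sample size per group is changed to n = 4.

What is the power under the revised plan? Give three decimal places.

Power ≈ 0.161

With n = 4 per group: δ = d·√(n/2) = 0.68 × √(4/2) = 0.9617. Critical value z_{0.025} = 1.960.
Revised power = Φ(δ − 1.960) + Φ(−δ − 1.960) = Φ(-0.998) + Φ(-2.922) = 0.1591 + 0.0017 = 0.1608.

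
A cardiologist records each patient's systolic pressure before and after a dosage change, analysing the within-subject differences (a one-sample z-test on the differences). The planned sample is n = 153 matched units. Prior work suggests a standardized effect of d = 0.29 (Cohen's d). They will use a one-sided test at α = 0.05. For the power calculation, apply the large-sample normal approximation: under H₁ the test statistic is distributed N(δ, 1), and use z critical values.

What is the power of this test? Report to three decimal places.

Noncentrality parameter: δ = d·√n = 0.29 × √153 = 3.5871
One-sided α = 0.05 → critical value z_{0.05} = 1.645.
Power = P(Z > 1.645 − δ) = Φ(1.942) = 0.9739.

Power ≈ 0.974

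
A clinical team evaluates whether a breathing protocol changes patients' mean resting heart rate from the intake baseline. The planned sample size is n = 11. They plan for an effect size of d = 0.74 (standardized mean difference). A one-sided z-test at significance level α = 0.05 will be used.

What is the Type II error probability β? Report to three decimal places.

β ≈ 0.209

Noncentrality parameter: δ = d·√n = 0.74 × √11 = 2.4543
One-sided α = 0.05 → critical value z_{0.05} = 1.645.
Power = Φ(δ − 1.645) = Φ(0.809) = 0.7909.
Type II error: β = 1 − power = 1 − 0.7909 = 0.2091.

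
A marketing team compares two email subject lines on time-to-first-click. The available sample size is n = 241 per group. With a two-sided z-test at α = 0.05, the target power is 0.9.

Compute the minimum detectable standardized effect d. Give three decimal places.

d ≈ 0.295

Required noncentrality: δ = z_{0.025} + z_{0.10} = 1.960 + 1.282 = 3.242.
(Lower-tail contribution to power is negligible for δ > 0.)
δ = d·√(n/2) ⇒ d = δ/√(n/2) = 3.242/√(241/2) = 0.2953.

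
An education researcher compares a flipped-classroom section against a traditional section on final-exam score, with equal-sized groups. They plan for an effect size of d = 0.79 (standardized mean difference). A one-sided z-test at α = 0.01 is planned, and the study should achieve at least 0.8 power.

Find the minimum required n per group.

For power 0.8 need Φ(δ − z_{0.01}) = 0.8, so δ = z_{0.01} + z_{0.20} = 2.326 + 0.842 = 3.168.
δ = d·√(n/2) ⇒ n = 2(δ/d)² = 2 × (3.168 / 0.79)² = 32.16.
Rounding up, n = 33 per group.

n = 33 per group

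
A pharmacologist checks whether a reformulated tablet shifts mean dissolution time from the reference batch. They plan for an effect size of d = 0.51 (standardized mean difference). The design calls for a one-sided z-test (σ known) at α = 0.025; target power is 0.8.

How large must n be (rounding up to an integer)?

Set Φ(δ − 1.960) = 0.8; then δ − 1.960 = Φ⁻¹(0.8) = 0.842, giving δ = 2.802.
δ = d·√n ⇒ n = (δ/d)² = (2.802 / 0.51)² = 30.18.
Rounding up, n = 31.

n = 31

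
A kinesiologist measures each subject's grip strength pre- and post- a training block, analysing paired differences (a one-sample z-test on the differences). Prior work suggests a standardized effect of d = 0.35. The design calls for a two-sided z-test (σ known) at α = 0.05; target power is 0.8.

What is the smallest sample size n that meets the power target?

n = 65

Set Φ(δ − 1.960) = 0.8; then δ − 1.960 = Φ⁻¹(0.8) = 0.842, giving δ = 2.802.
(For δ > 0 the lower-tail rejection region contributes negligibly to power, so the one-term inversion is standard.)
δ = d·√n ⇒ n = (δ/d)² = (2.802 / 0.35)² = 64.07.
Rounding up, n = 65.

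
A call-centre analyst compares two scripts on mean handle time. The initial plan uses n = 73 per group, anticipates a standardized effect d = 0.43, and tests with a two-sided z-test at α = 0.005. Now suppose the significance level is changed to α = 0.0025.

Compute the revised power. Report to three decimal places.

Power ≈ 0.335

δ = d·√(n/2) = 0.43 × √(73/2) = 2.5979 (unchanged). New critical value: z_{0.0013} = 3.023.
Revised power = Φ(δ − 3.023) + Φ(−δ − 3.023) = Φ(-0.425) + Φ(-5.621) = 0.3352 + 0.0000 = 0.3352.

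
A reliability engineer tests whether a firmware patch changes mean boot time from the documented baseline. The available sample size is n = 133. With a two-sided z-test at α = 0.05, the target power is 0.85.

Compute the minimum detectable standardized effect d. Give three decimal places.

Need Φ(δ − 1.960) = 0.85, so δ = 1.960 + 1.036 = 2.996.
(Lower-tail contribution to power is negligible for δ > 0.)
δ = d·√n ⇒ d = δ/√n = 2.996/√133 = 0.2598.

d ≈ 0.260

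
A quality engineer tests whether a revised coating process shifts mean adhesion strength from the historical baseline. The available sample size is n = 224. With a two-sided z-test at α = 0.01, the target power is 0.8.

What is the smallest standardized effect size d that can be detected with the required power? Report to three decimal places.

d ≈ 0.228

Required noncentrality: δ = z_{0.005} + z_{0.20} = 2.576 + 0.842 = 3.417.
(The second rejection-region term Φ(−δ − z_{α/2}) is negligible and dropped.)
δ = d·√n ⇒ d = δ/√n = 3.417/√224 = 0.2283.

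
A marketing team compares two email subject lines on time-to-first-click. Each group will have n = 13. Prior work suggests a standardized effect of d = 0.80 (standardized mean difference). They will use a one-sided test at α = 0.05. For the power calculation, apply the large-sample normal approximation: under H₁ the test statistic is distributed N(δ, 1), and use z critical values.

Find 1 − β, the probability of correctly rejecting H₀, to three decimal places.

Power ≈ 0.653

Noncentrality parameter: δ = d·√(n/2) = 0.80 × √(13/2) = 2.0396
One-sided α = 0.05 → critical value z_{0.05} = 1.645.
Power = Φ(δ − 1.645) = Φ(0.395) = 0.6535.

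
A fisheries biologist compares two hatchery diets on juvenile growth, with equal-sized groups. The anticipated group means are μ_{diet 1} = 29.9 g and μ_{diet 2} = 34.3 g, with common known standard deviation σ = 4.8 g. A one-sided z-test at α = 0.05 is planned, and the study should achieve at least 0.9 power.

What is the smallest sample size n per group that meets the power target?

n = 21 per group

Standardized effect: d = |μ_{diet 1} − μ_{diet 2}| / σ = |29.9 − 34.3| / 4.8 = 0.9167
For power 0.9 need Φ(δ − z_{0.05}) = 0.9, so δ = z_{0.05} + z_{0.10} = 1.645 + 1.282 = 2.926.
δ = d·√(n/2) ⇒ n = 2(δ/d)² = 2 × (2.926 / 0.9167)² = 20.38.
Round up to the next whole unit.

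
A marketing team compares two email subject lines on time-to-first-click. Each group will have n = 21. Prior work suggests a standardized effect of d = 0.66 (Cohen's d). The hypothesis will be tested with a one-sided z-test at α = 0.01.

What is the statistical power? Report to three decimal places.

Noncentrality parameter: δ = d·√(n/2) = 0.66 × √(21/2) = 2.1386
One-sided α = 0.01 → critical value z_{0.01} = 2.326.
Power = P(Z > 2.326 − δ) = Φ(-0.188) = 0.4256.

Power ≈ 0.426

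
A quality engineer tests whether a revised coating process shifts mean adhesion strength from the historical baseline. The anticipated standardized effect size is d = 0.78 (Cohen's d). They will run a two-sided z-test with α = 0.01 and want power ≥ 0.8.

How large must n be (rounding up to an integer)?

For power 0.8 need Φ(δ − z_{0.005}) = 0.8, so δ = z_{0.005} + z_{0.20} = 2.576 + 0.842 = 3.417.
(Ignoring the negligible lower-tail rejection probability gives the usual closed-form inversion.)
δ = d·√n ⇒ n = (δ/d)² = (3.417 / 0.78)² = 19.20.
Round up to the next whole unit.

n = 20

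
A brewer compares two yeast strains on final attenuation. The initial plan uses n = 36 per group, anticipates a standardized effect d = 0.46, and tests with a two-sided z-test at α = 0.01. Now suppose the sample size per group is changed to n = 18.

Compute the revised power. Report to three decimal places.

With n = 18 per group: δ = d·√(n/2) = 0.46 × √(18/2) = 1.3800. Critical value z_{0.005} = 2.576.
Revised power = Φ(δ − 2.576) + Φ(−δ − 2.576) = Φ(-1.196) + Φ(-3.956) = 0.1159 + 0.0000 = 0.1159.

Power ≈ 0.116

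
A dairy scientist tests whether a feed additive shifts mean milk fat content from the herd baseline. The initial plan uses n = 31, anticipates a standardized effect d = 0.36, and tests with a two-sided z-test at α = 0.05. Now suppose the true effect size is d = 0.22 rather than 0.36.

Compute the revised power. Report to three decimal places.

Power ≈ 0.232

With d = 0.22: δ = d·√n = 0.22 × √31 = 1.2249. Critical value z_{0.025} = 1.960.
Revised power = Φ(δ − 1.960) + Φ(−δ − 1.960) = Φ(-0.735) + Φ(-3.185) = 0.2312 + 0.0007 = 0.2319.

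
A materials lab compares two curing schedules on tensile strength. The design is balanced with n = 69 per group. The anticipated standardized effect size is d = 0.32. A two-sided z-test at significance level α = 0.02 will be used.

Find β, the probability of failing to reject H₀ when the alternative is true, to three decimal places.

β ≈ 0.672

Noncentrality parameter: δ = d·√(n/2) = 0.32 × √(69/2) = 1.8796
Critical value for a two-sided test at α = 0.02: z_{α/2} = 2.326.
Power = Φ(δ − 2.326) + Φ(−δ − 2.326) = Φ(-0.447) + Φ(-4.206) = 0.3275 + 0.0000 = 0.3275.
Type II error: β = 1 − power = 1 − 0.3275 = 0.6725.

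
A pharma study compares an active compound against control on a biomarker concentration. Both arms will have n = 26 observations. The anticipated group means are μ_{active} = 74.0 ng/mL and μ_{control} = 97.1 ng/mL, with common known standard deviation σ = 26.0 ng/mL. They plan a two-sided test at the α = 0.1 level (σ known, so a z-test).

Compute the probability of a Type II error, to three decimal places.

Standardized effect: d = |μ_{active} − μ_{control}| / σ = |74.0 − 97.1| / 26.0 = 0.8885
Noncentrality parameter: δ = d·√(n/2) = 0.8885 × √(26/2) = 3.2034
Critical value for a two-sided test at α = 0.1: z_{α/2} = 1.645.
Power = Φ(δ − 1.645) + Φ(−δ − 1.645) = Φ(1.559) + Φ(-4.848) = 0.9404 + 0.0000 = 0.9404.
Type II error: β = 1 − power = 1 − 0.9404 = 0.0596.

β ≈ 0.060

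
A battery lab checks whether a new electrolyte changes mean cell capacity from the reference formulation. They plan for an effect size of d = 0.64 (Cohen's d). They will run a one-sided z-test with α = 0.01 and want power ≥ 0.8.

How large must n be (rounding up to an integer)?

For power 0.8 need Φ(δ − z_{0.01}) = 0.8, so δ = z_{0.01} + z_{0.20} = 2.326 + 0.842 = 3.168.
δ = d·√n ⇒ n = (δ/d)² = (3.168 / 0.64)² = 24.50.
Rounding up, n = 25.

n = 25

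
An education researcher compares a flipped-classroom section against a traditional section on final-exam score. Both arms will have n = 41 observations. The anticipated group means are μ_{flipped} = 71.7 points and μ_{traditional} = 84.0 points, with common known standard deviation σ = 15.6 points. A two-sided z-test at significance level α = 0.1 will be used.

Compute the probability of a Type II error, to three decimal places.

β ≈ 0.027

Standardized effect: d = |μ_{flipped} − μ_{traditional}| / σ = |71.7 − 84.0| / 15.6 = 0.7885
Noncentrality parameter: δ = d·√(n/2) = 0.7885 × √(41/2) = 3.5699
Critical value for a two-sided test at α = 0.1: z_{α/2} = 1.645.
Power = Φ(δ − 1.645) + Φ(−δ − 1.645) = Φ(1.925) + Φ(-5.215) = 0.9729 + 0.0000 = 0.9729.
Type II error: β = 1 − power = 1 − 0.9729 = 0.0271.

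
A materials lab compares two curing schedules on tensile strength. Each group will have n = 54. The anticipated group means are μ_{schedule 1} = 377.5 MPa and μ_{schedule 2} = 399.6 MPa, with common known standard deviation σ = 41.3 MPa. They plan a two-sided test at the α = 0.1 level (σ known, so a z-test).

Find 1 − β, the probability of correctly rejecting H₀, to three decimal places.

Power ≈ 0.872

Standardized effect: d = |μ_{schedule 1} − μ_{schedule 2}| / σ = |377.5 − 399.6| / 41.3 = 0.5351
Noncentrality parameter: δ = d·√(n/2) = 0.5351 × √(54/2) = 2.7805
Two-sided α = 0.1 → critical value z_{0.05} = 1.645.
Power = Φ(δ − 1.645) + Φ(−δ − 1.645) = Φ(1.136) + Φ(-4.425) = 0.8719 + 0.0000 = 0.8720.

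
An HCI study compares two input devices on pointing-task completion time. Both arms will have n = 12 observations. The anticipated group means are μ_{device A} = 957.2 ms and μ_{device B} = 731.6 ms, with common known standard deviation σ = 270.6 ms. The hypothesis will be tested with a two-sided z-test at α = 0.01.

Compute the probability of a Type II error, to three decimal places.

Standardized effect: d = |μ_{device A} − μ_{device B}| / σ = |957.2 − 731.6| / 270.6 = 0.8337
Noncentrality parameter: δ = d·√(n/2) = 0.8337 × √(12/2) = 2.0421
Two-sided α = 0.01 → critical value z_{0.005} = 2.576.
Power = Φ(δ − 2.576) + Φ(−δ − 2.576) = Φ(-0.534) + Φ(-4.618) = 0.2968 + 0.0000 = 0.2968.
Type II error: β = 1 − power = 1 − 0.2968 = 0.7032.

β ≈ 0.703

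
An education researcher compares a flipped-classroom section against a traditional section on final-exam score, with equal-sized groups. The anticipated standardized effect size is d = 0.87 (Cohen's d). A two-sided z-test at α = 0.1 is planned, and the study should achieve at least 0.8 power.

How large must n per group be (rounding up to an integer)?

n = 17 per group

For power 0.8 need Φ(δ − z_{0.05}) = 0.8, so δ = z_{0.05} + z_{0.20} = 1.645 + 0.842 = 2.486.
(The Φ(−δ − z_{α/2}) term is vanishingly small for δ > 0 and is dropped in the standard sample-size formula.)
δ = d·√(n/2) ⇒ n = 2(δ/d)² = 2 × (2.486 / 0.87)² = 16.34.
Rounding up, n = 17 per group.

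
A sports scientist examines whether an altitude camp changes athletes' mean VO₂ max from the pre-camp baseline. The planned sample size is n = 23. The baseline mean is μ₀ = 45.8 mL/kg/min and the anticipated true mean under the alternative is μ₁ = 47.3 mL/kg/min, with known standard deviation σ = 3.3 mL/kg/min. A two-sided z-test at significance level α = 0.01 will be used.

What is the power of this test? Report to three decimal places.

Standardized effect: d = |μ₁ − μ₀| / σ = |47.3 − 45.8| / 3.3 = 0.4545
Noncentrality parameter: δ = d·√n = 0.4545 × √23 = 2.1799
Critical value for a two-sided test at α = 0.01: z_{α/2} = 2.576.
Power = Φ(δ − 2.576) + Φ(−δ − 2.576) = Φ(-0.396) + Φ(-4.756) = 0.3461 + 0.0000 = 0.3461.

Power ≈ 0.346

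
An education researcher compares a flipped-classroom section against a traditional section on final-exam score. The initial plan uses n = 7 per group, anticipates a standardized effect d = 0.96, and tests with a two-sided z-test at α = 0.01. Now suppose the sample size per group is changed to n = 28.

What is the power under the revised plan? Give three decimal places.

Power ≈ 0.845

With n = 28 per group: δ = d·√(n/2) = 0.96 × √(28/2) = 3.5920. Critical value z_{0.005} = 2.576.
Revised power = Φ(δ − 2.576) + Φ(−δ − 2.576) = Φ(1.016) + Φ(-6.168) = 0.8452 + 0.0000 = 0.8452.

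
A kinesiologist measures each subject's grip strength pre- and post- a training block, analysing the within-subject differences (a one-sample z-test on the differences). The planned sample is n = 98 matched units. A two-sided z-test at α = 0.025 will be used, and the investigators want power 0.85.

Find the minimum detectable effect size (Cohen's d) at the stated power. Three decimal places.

Need Φ(δ − 2.241) = 0.85, so δ = 2.241 + 1.036 = 3.278.
(The second rejection-region term Φ(−δ − z_{α/2}) is negligible and dropped.)
δ = d·√n ⇒ d = δ/√n = 3.278/√98 = 0.3311.

d ≈ 0.331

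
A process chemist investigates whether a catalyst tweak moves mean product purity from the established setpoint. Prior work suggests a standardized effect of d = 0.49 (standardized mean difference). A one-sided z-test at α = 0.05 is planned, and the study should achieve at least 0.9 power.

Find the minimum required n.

For power 0.9 need Φ(δ − z_{0.05}) = 0.9, so δ = z_{0.05} + z_{0.10} = 1.645 + 1.282 = 2.926.
δ = d·√n ⇒ n = (δ/d)² = (2.926 / 0.49)² = 35.67.
Rounding up, n = 36.

n = 36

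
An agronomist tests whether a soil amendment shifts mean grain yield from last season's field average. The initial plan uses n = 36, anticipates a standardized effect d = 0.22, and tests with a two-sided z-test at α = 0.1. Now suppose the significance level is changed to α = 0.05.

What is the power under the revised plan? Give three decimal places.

Power ≈ 0.262

δ = d·√n = 0.22 × √36 = 1.3200 (unchanged). New critical value: z_{0.025} = 1.960.
Revised power = Φ(δ − 1.960) + Φ(−δ − 1.960) = Φ(-0.640) + Φ(-3.280) = 0.2611 + 0.0005 = 0.2616.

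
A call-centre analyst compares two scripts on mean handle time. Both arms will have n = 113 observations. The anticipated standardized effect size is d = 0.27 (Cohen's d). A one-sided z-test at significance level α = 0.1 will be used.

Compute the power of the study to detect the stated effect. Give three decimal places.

Noncentrality parameter: δ = d·√(n/2) = 0.27 × √(113/2) = 2.0295
One-sided α = 0.1 → critical value z_{0.1} = 1.282.
Power = Φ(δ − 1.282) = Φ(0.748) = 0.7728.

Power ≈ 0.773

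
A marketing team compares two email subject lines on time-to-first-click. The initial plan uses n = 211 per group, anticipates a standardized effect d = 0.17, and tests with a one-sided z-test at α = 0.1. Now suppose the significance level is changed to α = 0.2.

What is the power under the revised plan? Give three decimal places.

δ = d·√(n/2) = 0.17 × √(211/2) = 1.7461 (unchanged). New critical value: z_{0.2} = 0.842.
Revised power = Φ(δ − 0.842) = Φ(0.905) = 0.8171.

Power ≈ 0.817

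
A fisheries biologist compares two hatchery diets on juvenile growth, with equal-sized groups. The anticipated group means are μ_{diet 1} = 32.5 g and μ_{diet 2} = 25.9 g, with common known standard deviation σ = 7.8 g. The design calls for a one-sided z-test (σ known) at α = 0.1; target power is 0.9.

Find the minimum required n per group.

Standardized effect: d = |μ_{diet 1} − μ_{diet 2}| / σ = |32.5 − 25.9| / 7.8 = 0.8462
Set Φ(δ − 1.282) = 0.9; then δ − 1.282 = Φ⁻¹(0.9) = 1.282, giving δ = 2.563.
δ = d·√(n/2) ⇒ n = 2(δ/d)² = 2 × (2.563 / 0.8462)² = 18.35.
Rounding up, n = 19 per group.

n = 19 per group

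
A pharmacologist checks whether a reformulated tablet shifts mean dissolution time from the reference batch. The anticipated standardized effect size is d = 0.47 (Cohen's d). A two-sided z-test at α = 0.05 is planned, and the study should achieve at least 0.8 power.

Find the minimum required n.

Set Φ(δ − 1.960) = 0.8; then δ − 1.960 = Φ⁻¹(0.8) = 0.842, giving δ = 2.802.
(Ignoring the negligible lower-tail rejection probability gives the usual closed-form inversion.)
δ = d·√n ⇒ n = (δ/d)² = (2.802 / 0.47)² = 35.53.
Rounding up, n = 36.

n = 36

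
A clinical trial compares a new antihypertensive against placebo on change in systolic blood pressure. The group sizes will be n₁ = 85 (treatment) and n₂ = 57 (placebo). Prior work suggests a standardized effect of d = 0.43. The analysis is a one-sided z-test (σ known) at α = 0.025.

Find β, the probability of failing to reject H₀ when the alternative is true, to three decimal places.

Noncentrality parameter: δ = d / √(1/n₁ + 1/n₂) = 0.43 / √(1/85 + 1/57) = 2.5117
Critical value for a one-sided test at α = 0.025: z_α = 1.960.
Power = Φ(δ − 1.960) = Φ(0.552) = 0.7094.
Type II error: β = 1 − power = 1 − 0.7094 = 0.2906.

β ≈ 0.291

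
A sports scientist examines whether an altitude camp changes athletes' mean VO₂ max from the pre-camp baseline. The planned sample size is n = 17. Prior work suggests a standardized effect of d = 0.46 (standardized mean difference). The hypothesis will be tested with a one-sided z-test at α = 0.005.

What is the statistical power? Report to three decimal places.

Noncentrality parameter: δ = d·√n = 0.46 × √17 = 1.8966
Critical value for a one-sided test at α = 0.005: z_α = 2.576.
Power = P(Z > 2.576 − δ) = Φ(-0.679) = 0.2485.

Power ≈ 0.249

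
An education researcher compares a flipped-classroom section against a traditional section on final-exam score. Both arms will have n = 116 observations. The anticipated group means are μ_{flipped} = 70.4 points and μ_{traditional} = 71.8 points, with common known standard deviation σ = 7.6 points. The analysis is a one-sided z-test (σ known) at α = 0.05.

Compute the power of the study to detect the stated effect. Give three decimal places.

Standardized effect: d = |μ_{flipped} − μ_{traditional}| / σ = |70.4 − 71.8| / 7.6 = 0.1842
Noncentrality parameter: δ = d·√(n/2) = 0.1842 × √(116/2) = 1.4029
Critical value for a one-sided test at α = 0.05: z_α = 1.645.
Power = Φ(δ − 1.645) = Φ(-0.242) = 0.4044.

Power ≈ 0.404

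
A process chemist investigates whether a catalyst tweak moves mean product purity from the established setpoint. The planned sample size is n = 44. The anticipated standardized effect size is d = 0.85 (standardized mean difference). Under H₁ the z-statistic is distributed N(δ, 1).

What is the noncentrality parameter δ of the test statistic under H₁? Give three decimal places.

δ = d·√n = 0.85 × √44 = 5.6383

δ ≈ 5.638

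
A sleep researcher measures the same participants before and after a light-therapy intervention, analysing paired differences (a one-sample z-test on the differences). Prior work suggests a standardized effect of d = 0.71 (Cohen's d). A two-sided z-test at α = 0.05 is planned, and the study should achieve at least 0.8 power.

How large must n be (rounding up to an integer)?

For power 0.8 need Φ(δ − z_{0.025}) = 0.8, so δ = z_{0.025} + z_{0.20} = 1.960 + 0.842 = 2.802.
(Ignoring the negligible lower-tail rejection probability gives the usual closed-form inversion.)
δ = d·√n ⇒ n = (δ/d)² = (2.802 / 0.71)² = 15.57.
Rounding up, n = 16.

n = 16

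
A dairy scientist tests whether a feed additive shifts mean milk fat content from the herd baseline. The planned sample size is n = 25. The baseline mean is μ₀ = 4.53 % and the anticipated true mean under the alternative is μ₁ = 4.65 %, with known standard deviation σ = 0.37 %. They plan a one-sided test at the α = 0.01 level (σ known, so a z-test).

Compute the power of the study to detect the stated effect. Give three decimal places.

Standardized effect: d = |μ₁ − μ₀| / σ = |4.65 − 4.53| / 0.37 = 0.3243
Noncentrality parameter: δ = d·√n = 0.3243 × √25 = 1.6216
One-sided α = 0.01 → critical value z_{0.01} = 2.326.
Power = P(Z > 2.326 − δ) = Φ(-0.705) = 0.2405.

Power ≈ 0.240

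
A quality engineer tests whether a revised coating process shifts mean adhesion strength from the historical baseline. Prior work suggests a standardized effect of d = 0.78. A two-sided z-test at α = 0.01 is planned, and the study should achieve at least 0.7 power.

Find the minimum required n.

n = 16

For power 0.7 need Φ(δ − z_{0.005}) = 0.7, so δ = z_{0.005} + z_{0.30} = 2.576 + 0.524 = 3.100.
(The Φ(−δ − z_{α/2}) term is vanishingly small for δ > 0 and is dropped in the standard sample-size formula.)
δ = d·√n ⇒ n = (δ/d)² = (3.100 / 0.78)² = 15.80.
Round up to the next whole unit.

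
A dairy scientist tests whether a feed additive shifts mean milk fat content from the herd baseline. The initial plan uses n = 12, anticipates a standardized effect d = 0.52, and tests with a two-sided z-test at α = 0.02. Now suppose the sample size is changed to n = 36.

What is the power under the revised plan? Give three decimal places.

Power ≈ 0.786

With n = 36: δ = d·√n = 0.52 × √36 = 3.1200. Critical value z_{0.01} = 2.326.
Revised power = Φ(δ − 2.326) + Φ(−δ − 2.326) = Φ(0.794) + Φ(-5.446) = 0.7863 + 0.0000 = 0.7863.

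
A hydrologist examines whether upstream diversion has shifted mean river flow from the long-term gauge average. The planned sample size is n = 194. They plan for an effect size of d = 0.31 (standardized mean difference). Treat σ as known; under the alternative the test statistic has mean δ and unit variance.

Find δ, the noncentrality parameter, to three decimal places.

δ ≈ 4.318

The noncentrality parameter scales effect size by the design's sample-size factor: δ = d·√n = 0.31 × √194 = 4.3178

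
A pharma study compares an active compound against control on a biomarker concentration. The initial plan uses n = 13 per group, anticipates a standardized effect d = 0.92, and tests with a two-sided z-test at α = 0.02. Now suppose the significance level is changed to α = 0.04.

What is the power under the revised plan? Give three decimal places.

δ = d·√(n/2) = 0.92 × √(13/2) = 2.3455 (unchanged). New critical value: z_{0.02} = 2.054.
Revised power = Φ(δ − 2.054) + Φ(−δ − 2.054) = Φ(0.292) + Φ(-4.399) = 0.6148 + 0.0000 = 0.6148.

Power ≈ 0.615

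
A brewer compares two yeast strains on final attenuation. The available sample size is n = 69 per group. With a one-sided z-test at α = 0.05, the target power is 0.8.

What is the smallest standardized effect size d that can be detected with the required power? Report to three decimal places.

Required noncentrality: δ = z_{0.05} + z_{0.20} = 1.645 + 0.842 = 2.486.
δ = d·√(n/2) ⇒ d = δ/√(n/2) = 2.486/√(69/2) = 0.4233.

d ≈ 0.423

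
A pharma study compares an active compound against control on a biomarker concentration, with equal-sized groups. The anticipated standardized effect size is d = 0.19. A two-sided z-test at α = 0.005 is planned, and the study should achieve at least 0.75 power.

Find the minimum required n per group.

n = 672 per group

Set Φ(δ − 2.807) = 0.75; then δ − 2.807 = Φ⁻¹(0.75) = 0.674, giving δ = 3.482.
(For δ > 0 the lower-tail rejection region contributes negligibly to power, so the one-term inversion is standard.)
δ = d·√(n/2) ⇒ n = 2(δ/d)² = 2 × (3.482 / 0.19)² = 671.52.
Round up to the next whole unit.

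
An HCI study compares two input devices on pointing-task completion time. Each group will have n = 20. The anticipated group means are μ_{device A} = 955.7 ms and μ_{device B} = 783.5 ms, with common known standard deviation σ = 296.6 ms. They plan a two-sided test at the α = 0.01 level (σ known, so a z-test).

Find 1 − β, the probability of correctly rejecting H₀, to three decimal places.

Power ≈ 0.230

Standardized effect: d = |μ_{device A} − μ_{device B}| / σ = |955.7 − 783.5| / 296.6 = 0.5806
Noncentrality parameter: δ = d·√(n/2) = 0.5806 × √(20/2) = 1.8360
Critical value for a two-sided test at α = 0.01: z_{α/2} = 2.576.
Power = Φ(δ − 2.576) + Φ(−δ − 2.576) = Φ(-0.740) + Φ(-4.412) = 0.2297 + 0.0000 = 0.2297.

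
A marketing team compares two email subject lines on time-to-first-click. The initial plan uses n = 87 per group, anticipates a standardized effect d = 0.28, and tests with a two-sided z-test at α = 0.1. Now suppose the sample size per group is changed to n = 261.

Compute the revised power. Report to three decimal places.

Power ≈ 0.940

With n = 261 per group: δ = d·√(n/2) = 0.28 × √(261/2) = 3.1986. Critical value z_{0.05} = 1.645.
Revised power = Φ(δ − 1.645) + Φ(−δ − 1.645) = Φ(1.554) + Φ(-4.843) = 0.9399 + 0.0000 = 0.9399.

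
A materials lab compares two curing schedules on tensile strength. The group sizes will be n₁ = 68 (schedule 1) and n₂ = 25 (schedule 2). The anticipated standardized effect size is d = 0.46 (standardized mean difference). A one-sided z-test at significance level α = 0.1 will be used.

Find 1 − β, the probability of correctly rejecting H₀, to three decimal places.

Power ≈ 0.753

Noncentrality parameter: δ = d / √(1/n₁ + 1/n₂) = 0.46 / √(1/68 + 1/25) = 1.9667
Critical value for a one-sided test at α = 0.1: z_α = 1.282.
Power = Φ(δ − 1.282) = Φ(0.685) = 0.7534.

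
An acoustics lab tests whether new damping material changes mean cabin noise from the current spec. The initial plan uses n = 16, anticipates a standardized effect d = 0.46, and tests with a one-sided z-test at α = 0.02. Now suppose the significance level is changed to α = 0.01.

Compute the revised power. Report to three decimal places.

δ = d·√n = 0.46 × √16 = 1.8400 (unchanged). New critical value: z_{0.01} = 2.326.
Revised power = P(Z > 2.326 − δ) = Φ(-0.486) = 0.3134.

Power ≈ 0.313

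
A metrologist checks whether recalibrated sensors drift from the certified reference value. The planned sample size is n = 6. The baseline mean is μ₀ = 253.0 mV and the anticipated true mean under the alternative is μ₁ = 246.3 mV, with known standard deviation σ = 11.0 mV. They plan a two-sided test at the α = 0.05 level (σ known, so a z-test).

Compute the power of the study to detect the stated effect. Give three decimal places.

Standardized effect: d = |μ₁ − μ₀| / σ = |246.3 − 253.0| / 11.0 = 0.6091
Noncentrality parameter: δ = d·√n = 0.6091 × √6 = 1.4920
Critical value for a two-sided test at α = 0.05: z_{α/2} = 1.960.
Power = Φ(δ − 1.960) + Φ(−δ − 1.960) = Φ(-0.468) + Φ(-3.452) = 0.3199 + 0.0003 = 0.3202.

Power ≈ 0.320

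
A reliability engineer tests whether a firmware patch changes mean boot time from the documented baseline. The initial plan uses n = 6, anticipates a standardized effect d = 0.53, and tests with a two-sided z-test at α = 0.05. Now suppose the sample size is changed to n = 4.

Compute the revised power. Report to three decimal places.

Power ≈ 0.185

With n = 4: δ = d·√n = 0.53 × √4 = 1.0600. Critical value z_{0.025} = 1.960.
Revised power = Φ(δ − 1.960) + Φ(−δ − 1.960) = Φ(-0.900) + Φ(-3.020) = 0.1841 + 0.0013 = 0.1853.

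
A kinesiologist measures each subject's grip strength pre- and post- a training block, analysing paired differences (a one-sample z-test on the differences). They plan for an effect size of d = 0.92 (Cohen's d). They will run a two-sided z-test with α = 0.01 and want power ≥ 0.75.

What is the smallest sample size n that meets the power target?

For power 0.75 need Φ(δ − z_{0.005}) = 0.75, so δ = z_{0.005} + z_{0.25} = 2.576 + 0.674 = 3.250.
(For δ > 0 the lower-tail rejection region contributes negligibly to power, so the one-term inversion is standard.)
δ = d·√n ⇒ n = (δ/d)² = (3.250 / 0.92)² = 12.48.
Round up to the next whole unit.

n = 13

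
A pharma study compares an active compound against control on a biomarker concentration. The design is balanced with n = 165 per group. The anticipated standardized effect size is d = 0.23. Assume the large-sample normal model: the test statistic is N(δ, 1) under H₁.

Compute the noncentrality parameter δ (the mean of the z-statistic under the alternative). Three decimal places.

The noncentrality parameter scales effect size by the design's sample-size factor: δ = d·√(n/2) = 0.23 × √(165/2) = 2.0891

δ ≈ 2.089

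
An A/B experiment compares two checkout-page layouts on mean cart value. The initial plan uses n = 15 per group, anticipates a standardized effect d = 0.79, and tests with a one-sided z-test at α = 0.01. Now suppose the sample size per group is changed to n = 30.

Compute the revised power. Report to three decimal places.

With n = 30 per group: δ = d·√(n/2) = 0.79 × √(30/2) = 3.0597. Critical value z_{0.01} = 2.326.
Revised power = Φ(δ − 2.326) = Φ(0.733) = 0.7683.

Power ≈ 0.768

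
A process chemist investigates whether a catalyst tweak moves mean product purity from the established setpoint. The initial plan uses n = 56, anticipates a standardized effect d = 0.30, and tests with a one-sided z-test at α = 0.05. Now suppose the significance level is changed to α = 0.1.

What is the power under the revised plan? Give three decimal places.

δ = d·√n = 0.30 × √56 = 2.2450 (unchanged). New critical value: z_{0.1} = 1.282.
Revised power = Φ(δ − 1.282) = Φ(0.963) = 0.8323.

Power ≈ 0.832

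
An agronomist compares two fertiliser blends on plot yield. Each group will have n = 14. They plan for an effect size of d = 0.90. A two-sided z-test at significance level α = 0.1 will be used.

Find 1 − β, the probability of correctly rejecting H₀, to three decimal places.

Power ≈ 0.769

Noncentrality parameter: δ = d·√(n/2) = 0.90 × √(14/2) = 2.3812
Two-sided α = 0.1 → critical value z_{0.05} = 1.645.
Power = Φ(δ − 1.645) + Φ(−δ − 1.645) = Φ(0.736) + Φ(-4.026) = 0.7692 + 0.0000 = 0.7693.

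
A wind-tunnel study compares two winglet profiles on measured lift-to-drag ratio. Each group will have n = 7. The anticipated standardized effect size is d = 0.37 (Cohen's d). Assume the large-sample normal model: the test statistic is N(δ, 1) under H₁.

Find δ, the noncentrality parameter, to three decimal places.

δ ≈ 0.692

The noncentrality parameter scales effect size by the design's sample-size factor: δ = d·√(n/2) = 0.37 × √(7/2) = 0.6922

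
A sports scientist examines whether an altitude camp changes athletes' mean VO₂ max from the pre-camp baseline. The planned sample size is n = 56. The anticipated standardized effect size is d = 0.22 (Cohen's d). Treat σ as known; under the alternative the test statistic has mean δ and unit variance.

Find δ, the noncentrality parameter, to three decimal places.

δ ≈ 1.646

The noncentrality parameter scales effect size by the design's sample-size factor: δ = d·√n = 0.22 × √56 = 1.6463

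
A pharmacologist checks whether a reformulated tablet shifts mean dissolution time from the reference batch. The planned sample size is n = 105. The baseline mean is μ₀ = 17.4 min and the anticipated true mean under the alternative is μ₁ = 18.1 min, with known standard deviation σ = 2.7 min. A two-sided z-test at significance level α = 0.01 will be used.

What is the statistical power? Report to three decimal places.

Power ≈ 0.532

Standardized effect: d = |μ₁ − μ₀| / σ = |18.1 − 17.4| / 2.7 = 0.2593
Noncentrality parameter: δ = d·√n = 0.2593 × √105 = 2.6566
Two-sided α = 0.01 → critical value z_{0.005} = 2.576.
Power = Φ(δ − 2.576) + Φ(−δ − 2.576) = Φ(0.081) + Φ(-5.232) = 0.5322 + 0.0000 = 0.5322.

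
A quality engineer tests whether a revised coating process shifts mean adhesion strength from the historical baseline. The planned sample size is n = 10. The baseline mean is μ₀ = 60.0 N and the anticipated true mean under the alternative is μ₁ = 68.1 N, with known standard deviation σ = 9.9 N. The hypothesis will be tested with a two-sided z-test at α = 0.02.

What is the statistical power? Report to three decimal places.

Power ≈ 0.603

Standardized effect: d = |μ₁ − μ₀| / σ = |68.1 − 60.0| / 9.9 = 0.8182
Noncentrality parameter: δ = d·√n = 0.8182 × √10 = 2.5873
Critical value for a two-sided test at α = 0.02: z_{α/2} = 2.326.
Power = Φ(δ − 2.326) + Φ(−δ − 2.326) = Φ(0.261) + Φ(-4.914) = 0.6029 + 0.0000 = 0.6029.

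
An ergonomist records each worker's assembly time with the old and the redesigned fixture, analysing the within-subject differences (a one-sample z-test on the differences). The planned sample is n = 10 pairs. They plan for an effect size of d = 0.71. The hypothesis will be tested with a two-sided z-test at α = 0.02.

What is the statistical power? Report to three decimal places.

Noncentrality parameter: δ = d·√n = 0.71 × √10 = 2.2452
Two-sided α = 0.02 → critical value z_{0.01} = 2.326.
Power = Φ(δ − 2.326) + Φ(−δ − 2.326) = Φ(-0.081) + Φ(-4.572) = 0.4677 + 0.0000 = 0.4677.

Power ≈ 0.468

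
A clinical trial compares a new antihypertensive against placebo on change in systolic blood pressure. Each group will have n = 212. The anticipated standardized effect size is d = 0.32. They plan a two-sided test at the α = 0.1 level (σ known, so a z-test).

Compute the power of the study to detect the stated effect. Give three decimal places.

Power ≈ 0.951

Noncentrality parameter: δ = d·√(n/2) = 0.32 × √(212/2) = 3.2946
Critical value for a two-sided test at α = 0.1: z_{α/2} = 1.645.
Power = Φ(δ − 1.645) + Φ(−δ − 1.645) = Φ(1.650) + Φ(-4.939) = 0.9505 + 0.0000 = 0.9505.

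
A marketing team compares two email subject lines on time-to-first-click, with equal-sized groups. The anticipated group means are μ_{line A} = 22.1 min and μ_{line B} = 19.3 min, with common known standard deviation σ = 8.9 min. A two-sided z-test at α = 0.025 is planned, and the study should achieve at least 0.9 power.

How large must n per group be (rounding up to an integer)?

Standardized effect: d = |μ_{line A} − μ_{line B}| / σ = |22.1 − 19.3| / 8.9 = 0.3146
Set Φ(δ − 2.241) = 0.9; then δ − 2.241 = Φ⁻¹(0.9) = 1.282, giving δ = 3.523.
(For δ > 0 the lower-tail rejection region contributes negligibly to power, so the one-term inversion is standard.)
δ = d·√(n/2) ⇒ n = 2(δ/d)² = 2 × (3.523 / 0.3146)² = 250.79.
Round up to the next whole unit.

n = 251 per group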